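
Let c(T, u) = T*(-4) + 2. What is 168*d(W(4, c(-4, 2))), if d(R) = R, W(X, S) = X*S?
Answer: 12096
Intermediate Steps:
c(T, u) = 2 - 4*T (c(T, u) = -4*T + 2 = 2 - 4*T)
W(X, S) = S*X
168*d(W(4, c(-4, 2))) = 168*((2 - 4*(-4))*4) = 168*((2 + 16)*4) = 168*(18*4) = 168*72 = 12096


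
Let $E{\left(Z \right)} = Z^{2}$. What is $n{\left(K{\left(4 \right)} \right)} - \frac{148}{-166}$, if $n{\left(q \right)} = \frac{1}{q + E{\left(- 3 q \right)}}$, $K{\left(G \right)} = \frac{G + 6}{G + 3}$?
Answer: $\frac{75847}{80510} \approx 0.94208$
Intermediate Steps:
$K{\left(G \right)} = \frac{6 + G}{3 + G}$
$n{\left(q \right)} = \frac{1}{q + 9 q^{2}}$ ($n{\left(q \right)} = \frac{1}{q + \left(- 3 q\right)^{2}} = \frac{1}{q + 9 q^{2}}$)
$n{\left(K{\left(4 \right)} \right)} - \frac{148}{-166} = \frac{1}{\frac{6 + 4}{3 + 4} \left(1 + 9 \frac{6 + 4}{3 + 4}\right)} - \frac{148}{-166} = \frac{1}{\frac{1}{7} \cdot 10 \left(1 + 9 \cdot \frac{1}{7} \cdot 10\right)} - 148 \left(- \frac{1}{166}\right) = \frac{1}{\frac{1}{7} \cdot 10 \left(1 + 9 \cdot \frac{1}{7} \cdot 10\right)} - - \frac{74}{83} = \frac{1}{\frac{10}{7} \left(1 + 9 \cdot \frac{10}{7}\right)} + \frac{74}{83} = \frac{7}{10 \left(1 + \frac{90}{7}\right)} + \frac{74}{83} = \frac{7}{10 \cdot \frac{97}{7}} + \frac{74}{83} = \frac{7}{10} \cdot \frac{7}{97} + \frac{74}{83} = \frac{49}{970} + \frac{74}{83} = \frac{75847}{80510}$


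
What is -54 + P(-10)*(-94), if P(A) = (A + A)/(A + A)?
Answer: -148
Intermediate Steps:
P(A) = 1 (P(A) = (2*A)/((2*A)) = (2*A)*(1/(2*A)) = 1)
-54 + P(-10)*(-94) = -54 + 1*(-94) = -54 - 94 = -148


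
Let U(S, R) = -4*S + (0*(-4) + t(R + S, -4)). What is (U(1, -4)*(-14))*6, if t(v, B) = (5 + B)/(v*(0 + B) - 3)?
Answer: 980/3 ≈ 326.67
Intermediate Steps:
t(v, B) = (5 + B)/(-3 + B*v) (t(v, B) = (5 + B)/(v*B - 3) = (5 + B)/(B*v - 3) = (5 + B)/(-3 + B*v))
U(S, R) = 1/(-3 - 4*R - 4*S) - 4*S (U(S, R) = -4*S + (0*(-4) + (5 - 4)/(-3 - 4*(R + S))) = -4*S + (0 + 1/(-3 + (-4*R - 4*S))) = -4*S + (0 + 1/(-3 - 4*R - 4*S)) = -4*S + 1/(-3 - 4*R - 4*S) = 1/(-3 - 4*R - 4*S) - 4*S)
(U(1, -4)*(-14))*6 = (((-1 - 4*1*(3 + 4*(-4) + 4*1))/(3 + 4*(-4) + 4*1))*(-14))*6 = (((-1 - 4*1*(3 - 16 + 4))/(3 - 16 + 4))*(-14))*6 = (((-1 - 4*1*(-9))/(-9))*(-14))*6 = (-(-1 + 36)/9*(-14))*6 = (-⅑*35*(-14))*6 = -35/9*(-14)*6 = (490/9)*6 = 980/3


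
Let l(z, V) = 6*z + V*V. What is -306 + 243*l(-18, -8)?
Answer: -10998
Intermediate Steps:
l(z, V) = V² + 6*z (l(z, V) = 6*z + V² = V² + 6*z)
-306 + 243*l(-18, -8) = -306 + 243*((-8)² + 6*(-18)) = -306 + 243*(64 - 108) = -306 + 243*(-44) = -306 - 10692 = -10998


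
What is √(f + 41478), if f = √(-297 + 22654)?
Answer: √(41478 + √22357) ≈ 204.03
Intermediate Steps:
f = √22357 ≈ 149.52
√(f + 41478) = √(√22357 + 41478) = √(41478 + √22357)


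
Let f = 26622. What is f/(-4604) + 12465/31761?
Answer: -43786249/8123758 ≈ -5.3899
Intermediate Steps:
f/(-4604) + 12465/31761 = 26622/(-4604) + 12465/31761 = 26622*(-1/4604) + 12465*(1/31761) = -13311/2302 + 1385/3529 = -43786249/8123758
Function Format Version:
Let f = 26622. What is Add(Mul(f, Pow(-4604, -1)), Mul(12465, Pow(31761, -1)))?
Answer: Rational(-43786249, 8123758) ≈ -5.3899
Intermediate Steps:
Add(Mul(f, Pow(-4604, -1)), Mul(12465, Pow(31761, -1))) = Add(Mul(26622, Pow(-4604, -1)), Mul(12465, Pow(31761, -1))) = Add(Mul(26622, Rational(-1, 4604)), Mul(12465, Rational(1, 31761))) = Add(Rational(-13311, 2302), Rational(1385, 3529)) = Rational(-43786249, 8123758)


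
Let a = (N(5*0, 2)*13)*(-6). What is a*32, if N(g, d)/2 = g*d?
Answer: 0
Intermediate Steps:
N(g, d) = 2*d*g (N(g, d) = 2*(g*d) = 2*(d*g) = 2*d*g)
a = 0 (a = ((2*2*(5*0))*13)*(-6) = ((2*2*0)*13)*(-6) = (0*13)*(-6) = 0*(-6) = 0)
a*32 = 0*32 = 0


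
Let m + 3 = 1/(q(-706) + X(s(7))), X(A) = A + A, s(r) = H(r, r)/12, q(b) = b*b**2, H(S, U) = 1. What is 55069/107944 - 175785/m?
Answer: 13354517467666441493/227910251881768 ≈ 58596.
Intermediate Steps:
q(b) = b**3
s(r) = 1/12
X(A) = 2*A
m = -6334124691/2111374895 (m = -3 + 1/((-706)**3 + 2*(1/12)) = -3 + 1/(-351895816 + 1/6) = -3 + 1/(-2111374895/6) = -3 - 6/2111374895 = -6334124691/2111374895 ≈ -3.0000)
55069/107944 - 175785/m = 55069/107944 - 175785/(-6334124691/2111374895) = 55069*(1/107944) - 175785*(-2111374895/6334124691) = 55069/107944 + 123716011972525/2111374897 = 13354517467666441493/227910251881768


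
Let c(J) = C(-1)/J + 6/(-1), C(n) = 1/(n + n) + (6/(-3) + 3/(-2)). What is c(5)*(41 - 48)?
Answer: 238/5 ≈ 47.600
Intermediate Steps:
C(n) = -7/2 + 1/(2*n) (C(n) = 1/(2*n) + (6*(-⅓) + 3*(-½)) = 1/(2*n) + (-2 - 3/2) = 1/(2*n) - 7/2 = -7/2 + 1/(2*n))
c(J) = -6 - 4/J (c(J) = ((½)*(1 - 7*(-1))/(-1))/J + 6/(-1) = ((½)*(-1)*(1 + 7))/J + 6*(-1) = ((½)*(-1)*8)/J - 6 = -4/J - 6 = -6 - 4/J)
c(5)*(41 - 48) = (-6 - 4/5)*(41 - 48) = (-6 - 4*⅕)*(-7) = (-6 - ⅘)*(-7) = -34/5*(-7) = 238/5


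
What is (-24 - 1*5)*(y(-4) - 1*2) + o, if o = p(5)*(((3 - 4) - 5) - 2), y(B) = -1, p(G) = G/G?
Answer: 79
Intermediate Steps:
p(G) = 1
o = -8 (o = 1*(((3 - 4) - 5) - 2) = 1*((-1 - 5) - 2) = 1*(-6 - 2) = 1*(-8) = -8)
(-24 - 1*5)*(y(-4) - 1*2) + o = (-24 - 1*5)*(-1 - 1*2) - 8 = (-24 - 5)*(-1 - 2) - 8 = -29*(-3) - 8 = 87 - 8 = 79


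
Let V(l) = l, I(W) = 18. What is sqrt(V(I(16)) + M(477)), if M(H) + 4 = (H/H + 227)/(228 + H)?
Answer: 3*sqrt(87890)/235 ≈ 3.7846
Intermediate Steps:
M(H) = -4 + 228/(228 + H) (M(H) = -4 + (H/H + 227)/(228 + H) = -4 + (1 + 227)/(228 + H) = -4 + 228/(228 + H))
sqrt(V(I(16)) + M(477)) = sqrt(18 + 4*(-171 - 1*477)/(228 + 477)) = sqrt(18 + 4*(-171 - 477)/705) = sqrt(18 + 4*(1/705)*(-648)) = sqrt(18 - 864/235) = sqrt(3366/235) = 3*sqrt(87890)/235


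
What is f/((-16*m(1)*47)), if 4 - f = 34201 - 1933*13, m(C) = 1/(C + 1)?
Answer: 2267/94 ≈ 24.117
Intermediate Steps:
m(C) = 1/(1 + C)
f = -9068 (f = 4 - (34201 - 1933*13) = 4 - (34201 - 1*25129) = 4 - (34201 - 25129) = 4 - 1*9072 = 4 - 9072 = -9068)
f/((-16*m(1)*47)) = -9068/(-16/(1 + 1)*47) = -9068/(-16/2*47) = -9068/(-16*½*47) = -9068/((-8*47)) = -9068/(-376) = -9068*(-1/376) = 2267/94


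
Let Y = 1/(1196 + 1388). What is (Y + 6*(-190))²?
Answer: 8677496086081/6677056 ≈ 1.2996e+6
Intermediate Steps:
Y = 1/2584 ≈ 0.00038700
(Y + 6*(-190))² = (1/2584 + 6*(-190))² = (1/2584 - 1140)² = (-2945759/2584)² = 8677496086081/6677056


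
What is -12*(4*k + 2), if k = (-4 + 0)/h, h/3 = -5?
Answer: -184/5 ≈ -36.800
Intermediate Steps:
h = -15 (h = 3*(-5) = -15)
k = 4/15 (k = (-4 + 0)/(-15) = -4*(-1/15) = 4/15 ≈ 0.26667)
-12*(4*k + 2) = -12*(4*(4/15) + 2) = -12*(16/15 + 2) = -12*46/15 = -184/5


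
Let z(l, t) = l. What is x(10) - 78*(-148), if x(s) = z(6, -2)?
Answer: 11550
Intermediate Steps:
x(s) = 6
x(10) - 78*(-148) = 6 - 78*(-148) = 6 + 11544 = 11550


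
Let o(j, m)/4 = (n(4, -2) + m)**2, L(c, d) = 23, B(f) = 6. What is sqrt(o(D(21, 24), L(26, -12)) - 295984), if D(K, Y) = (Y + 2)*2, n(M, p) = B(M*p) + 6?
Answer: 2*I*sqrt(72771) ≈ 539.52*I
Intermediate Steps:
n(M, p) = 12 (n(M, p) = 6 + 6 = 12)
D(K, Y) = 4 + 2*Y (D(K, Y) = (2 + Y)*2 = 4 + 2*Y)
o(j, m) = 4*(12 + m)**2
sqrt(o(D(21, 24), L(26, -12)) - 295984) = sqrt(4*(12 + 23)**2 - 295984) = sqrt(4*35**2 - 295984) = sqrt(4*1225 - 295984) = sqrt(4900 - 295984) = sqrt(-291084) = 2*I*sqrt(72771)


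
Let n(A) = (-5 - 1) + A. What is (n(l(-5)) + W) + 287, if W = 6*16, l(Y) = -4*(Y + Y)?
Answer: 417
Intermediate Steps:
l(Y) = -8*Y
n(A) = -6 + A
W = 96
(n(l(-5)) + W) + 287 = ((-6 - 8*(-5)) + 96) + 287 = ((-6 + 40) + 96) + 287 = (34 + 96) + 287 = 130 + 287 = 417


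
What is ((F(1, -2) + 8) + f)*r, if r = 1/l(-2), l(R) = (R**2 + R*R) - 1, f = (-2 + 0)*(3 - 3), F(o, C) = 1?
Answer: 9/7 ≈ 1.2857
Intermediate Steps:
f = 0 (f = -2*0 = 0)
l(R) = -1 + 2*R**2 (l(R) = (R**2 + R**2) - 1 = 2*R**2 - 1 = -1 + 2*R**2)
r = 1/7 (r = 1/(-1 + 2*(-2)**2) = 1/(-1 + 2*4) = 1/(-1 + 8) = 1/7 ≈ 0.14286)
((F(1, -2) + 8) + f)*r = ((1 + 8) + 0)*(1/7) = (9 + 0)*(1/7) = 9*(1/7) = 9/7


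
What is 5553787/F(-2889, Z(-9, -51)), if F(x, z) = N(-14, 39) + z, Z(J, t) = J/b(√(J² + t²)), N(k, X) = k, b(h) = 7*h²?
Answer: -11585199682/29205 ≈ -3.9669e+5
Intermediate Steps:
Z(J, t) = J/(7*J² + 7*t²) (Z(J, t) = J/((7*(√(J² + t²))²)) = J/((7*(J² + t²))) = J/(7*J² + 7*t²))
F(x, z) = -14 + z
5553787/F(-2889, Z(-9, -51)) = 5553787/(-14 + (⅐)*(-9)/((-9)² + (-51)²)) = 5553787/(-14 + (⅐)*(-9)/(81 + 2601)) = 5553787/(-14 + (⅐)*(-9)/2682) = 5553787/(-14 + (⅐)*(-9)*(1/2682)) = 5553787/(-14 - 1/2086) = 5553787/(-29205/2086) = 5553787*(-2086/29205) = -11585199682/29205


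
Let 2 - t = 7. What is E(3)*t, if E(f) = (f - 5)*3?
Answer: 30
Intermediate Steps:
t = -5 (t = 2 - 1*7 = 2 - 7 = -5)
E(f) = -15 + 3*f (E(f) = (-5 + f)*3 = -15 + 3*f)
E(3)*t = (-15 + 3*3)*(-5) = (-15 + 9)*(-5) = -6*(-5) = 30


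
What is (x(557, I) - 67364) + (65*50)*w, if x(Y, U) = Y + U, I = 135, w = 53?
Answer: 105578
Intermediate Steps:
x(Y, U) = U + Y
(x(557, I) - 67364) + (65*50)*w = ((135 + 557) - 67364) + (65*50)*53 = (692 - 67364) + 3250*53 = -66672 + 172250 = 105578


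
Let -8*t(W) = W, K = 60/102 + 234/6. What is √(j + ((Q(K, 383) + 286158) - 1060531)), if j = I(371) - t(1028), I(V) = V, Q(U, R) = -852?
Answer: I*√3098902/2 ≈ 880.18*I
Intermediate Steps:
K = 673/17 (K = 60*(1/102) + 234*(⅙) = 10/17 + 39 = 673/17 ≈ 39.588)
t(W) = -W/8
j = 999/2 (j = 371 - (-1)*1028/8 = 371 - 1*(-257/2) = 371 + 257/2 = 999/2 ≈ 499.50)
√(j + ((Q(K, 383) + 286158) - 1060531)) = √(999/2 + ((-852 + 286158) - 1060531)) = √(999/2 + (285306 - 1060531)) = √(999/2 - 775225) = √(-1549451/2) = I*√3098902/2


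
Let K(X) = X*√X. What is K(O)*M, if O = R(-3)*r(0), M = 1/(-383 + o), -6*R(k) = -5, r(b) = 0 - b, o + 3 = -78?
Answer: 0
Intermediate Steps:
o = -81 (o = -3 - 78 = -81)
r(b) = -b
R(k) = ⅚ (R(k) = -⅙*(-5) = ⅚)
M = -1/464 (M = 1/(-383 - 81) = 1/(-464) = -1/464 ≈ -0.0021552)
O = 0 (O = 5*(-1*0)/6 = (⅚)*0 = 0)
K(X) = X^(3/2)
K(O)*M = 0^(3/2)*(-1/464) = 0*(-1/464) = 0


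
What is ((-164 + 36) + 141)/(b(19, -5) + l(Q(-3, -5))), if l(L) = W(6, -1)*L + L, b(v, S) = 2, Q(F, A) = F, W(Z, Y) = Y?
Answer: 13/2 ≈ 6.5000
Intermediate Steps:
l(L) = 0 (l(L) = -L + L = 0)
((-164 + 36) + 141)/(b(19, -5) + l(Q(-3, -5))) = ((-164 + 36) + 141)/(2 + 0) = (-128 + 141)/2 = 13*(½) = 13/2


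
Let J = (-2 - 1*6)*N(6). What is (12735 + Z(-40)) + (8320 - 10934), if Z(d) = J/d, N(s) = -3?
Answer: 50602/5 ≈ 10120.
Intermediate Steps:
J = 24 (J = (-2 - 1*6)*(-3) = (-2 - 6)*(-3) = -8*(-3) = 24)
Z(d) = 24/d
(12735 + Z(-40)) + (8320 - 10934) = (12735 + 24/(-40)) + (8320 - 10934) = (12735 + 24*(-1/40)) - 2614 = (12735 - 3/5) - 2614 = 63672/5 - 2614 = 50602/5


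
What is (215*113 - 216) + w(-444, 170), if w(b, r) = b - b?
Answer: 24079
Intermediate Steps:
w(b, r) = 0
(215*113 - 216) + w(-444, 170) = (215*113 - 216) + 0 = (24295 - 216) + 0 = 24079 + 0 = 24079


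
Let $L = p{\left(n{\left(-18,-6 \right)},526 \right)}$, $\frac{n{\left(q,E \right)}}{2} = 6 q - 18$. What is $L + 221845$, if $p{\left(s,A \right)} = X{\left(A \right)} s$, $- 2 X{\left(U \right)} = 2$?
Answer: $222097$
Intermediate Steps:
$X{\left(U \right)} = -1$ ($X{\left(U \right)} = \left(- \frac{1}{2}\right) 2 = -1$)
$n{\left(q,E \right)} = -36 + 12 q$ ($n{\left(q,E \right)} = 2 \left(6 q - 18\right) = 2 \left(-18 + 6 q\right) = -36 + 12 q$)
$p{\left(s,A \right)} = - s$
$L = 252$ ($L = - (-36 + 12 \left(-18\right)) = - (-36 - 216) = \left(-1\right) \left(-252\right) = 252$)
$L + 221845 = 252 + 221845 = 222097$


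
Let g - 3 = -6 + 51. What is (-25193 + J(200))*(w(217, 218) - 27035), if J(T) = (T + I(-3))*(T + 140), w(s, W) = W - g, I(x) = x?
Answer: -1122607755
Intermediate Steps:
g = 48 (g = 3 + (-6 + 51) = 3 + 45 = 48)
w(s, W) = -48 + W (w(s, W) = W - 1*48 = W - 48 = -48 + W)
J(T) = (-3 + T)*(140 + T) (J(T) = (T - 3)*(T + 140) = (-3 + T)*(140 + T))
(-25193 + J(200))*(w(217, 218) - 27035) = (-25193 + (-420 + 200**2 + 137*200))*((-48 + 218) - 27035) = (-25193 + (-420 + 40000 + 27400))*(170 - 27035) = (-25193 + 66980)*(-26865) = 41787*(-26865) = -1122607755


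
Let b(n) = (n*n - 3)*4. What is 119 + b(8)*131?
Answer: 32083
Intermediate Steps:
b(n) = -12 + 4*n² (b(n) = (n² - 3)*4 = (-3 + n²)*4 = -12 + 4*n²)
119 + b(8)*131 = 119 + (-12 + 4*8²)*131 = 119 + (-12 + 4*64)*131 = 119 + (-12 + 256)*131 = 119 + 244*131 = 119 + 31964 = 32083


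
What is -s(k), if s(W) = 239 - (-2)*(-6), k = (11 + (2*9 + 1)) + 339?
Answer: -227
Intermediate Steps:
k = 369 (k = (11 + (18 + 1)) + 339 = (11 + 19) + 339 = 30 + 339 = 369)
s(W) = 227 (s(W) = 239 - 1*12 = 239 - 12 = 227)
-s(k) = -1*227 = -227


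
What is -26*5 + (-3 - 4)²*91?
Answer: 4329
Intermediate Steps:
-26*5 + (-3 - 4)²*91 = -130 + (-7)²*91 = -130 + 49*91 = -130 + 4459 = 4329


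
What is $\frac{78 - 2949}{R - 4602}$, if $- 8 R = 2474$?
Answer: $\frac{11484}{19645} \approx 0.58458$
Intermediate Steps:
$R = - \frac{1237}{4}$ ($R = \left(- \frac{1}{8}\right) 2474 = - \frac{1237}{4} \approx -309.25$)
$\frac{78 - 2949}{R - 4602} = \frac{78 - 2949}{- \frac{1237}{4} - 4602} = - \frac{2871}{- \frac{19645}{4}} = \left(-2871\right) \left(- \frac{4}{19645}\right) = \frac{11484}{19645}$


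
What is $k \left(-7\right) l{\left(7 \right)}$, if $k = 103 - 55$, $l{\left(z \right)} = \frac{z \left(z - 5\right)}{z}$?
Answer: $-672$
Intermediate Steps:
$l{\left(z \right)} = -5 + z$ ($l{\left(z \right)} = \frac{z \left(-5 + z\right)}{z} = -5 + z$)
$k = 48$ ($k = 103 - 55 = 48$)
$k \left(-7\right) l{\left(7 \right)} = 48 \left(-7\right) \left(-5 + 7\right) = \left(-336\right) 2 = -672$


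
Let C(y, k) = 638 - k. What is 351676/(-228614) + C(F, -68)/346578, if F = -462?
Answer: -30430440811/19808145723 ≈ -1.5363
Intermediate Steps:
351676/(-228614) + C(F, -68)/346578 = 351676/(-228614) + (638 - 1*(-68))/346578 = 351676*(-1/228614) + (638 + 68)*(1/346578) = -175838/114307 + 706*(1/346578) = -175838/114307 + 353/173289 = -30430440811/19808145723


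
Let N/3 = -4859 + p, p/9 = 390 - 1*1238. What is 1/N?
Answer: -1/37473 ≈ -2.6686e-5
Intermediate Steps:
p = -7632 (p = 9*(390 - 1*1238) = 9*(390 - 1238) = 9*(-848) = -7632)
N = -37473 (N = 3*(-4859 - 7632) = 3*(-12491) = -37473)
1/N = 1/(-37473) = -1/37473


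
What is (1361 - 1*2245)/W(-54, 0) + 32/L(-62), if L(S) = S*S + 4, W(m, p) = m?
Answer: 212710/12987 ≈ 16.379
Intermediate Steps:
L(S) = 4 + S**2 (L(S) = S**2 + 4 = 4 + S**2)
(1361 - 1*2245)/W(-54, 0) + 32/L(-62) = (1361 - 1*2245)/(-54) + 32/(4 + (-62)**2) = (1361 - 2245)*(-1/54) + 32/(4 + 3844) = -884*(-1/54) + 32/3848 = 442/27 + 32*(1/3848) = 442/27 + 4/481 = 212710/12987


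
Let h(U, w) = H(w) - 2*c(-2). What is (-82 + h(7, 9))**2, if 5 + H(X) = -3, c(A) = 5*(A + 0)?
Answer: 4900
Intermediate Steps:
c(A) = 5*A
H(X) = -8 (H(X) = -5 - 3 = -8)
h(U, w) = 12 (h(U, w) = -8 - 10*(-2) = -8 - 2*(-10) = -8 + 20 = 12)
(-82 + h(7, 9))**2 = (-82 + 12)**2 = (-70)**2 = 4900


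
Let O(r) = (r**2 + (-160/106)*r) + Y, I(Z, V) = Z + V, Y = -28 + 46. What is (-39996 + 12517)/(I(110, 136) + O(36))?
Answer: -1456387/79800 ≈ -18.250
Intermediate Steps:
Y = 18
I(Z, V) = V + Z
O(r) = 18 + r**2 - 80*r/53 (O(r) = (r**2 + (-160/106)*r) + 18 = (r**2 + (-160*1/106)*r) + 18 = (r**2 - 80*r/53) + 18 = 18 + r**2 - 80*r/53)
(-39996 + 12517)/(I(110, 136) + O(36)) = (-39996 + 12517)/((136 + 110) + (18 + 36**2 - 80/53*36)) = -27479/(246 + (18 + 1296 - 2880/53)) = -27479/(246 + 66762/53) = -27479/79800/53 = -27479*53/79800 = -1456387/79800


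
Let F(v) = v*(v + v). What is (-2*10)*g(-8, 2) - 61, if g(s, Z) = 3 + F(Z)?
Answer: -281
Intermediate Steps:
F(v) = 2*v**2 (F(v) = v*(2*v) = 2*v**2)
g(s, Z) = 3 + 2*Z**2
(-2*10)*g(-8, 2) - 61 = (-2*10)*(3 + 2*2**2) - 61 = -20*(3 + 2*4) - 61 = -20*(3 + 8) - 61 = -20*11 - 61 = -220 - 61 = -281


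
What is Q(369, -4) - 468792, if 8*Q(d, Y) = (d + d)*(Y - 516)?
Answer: -516762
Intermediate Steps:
Q(d, Y) = d*(-516 + Y)/4 (Q(d, Y) = ((d + d)*(Y - 516))/8 = ((2*d)*(-516 + Y))/8 = (2*d*(-516 + Y))/8 = d*(-516 + Y)/4)
Q(369, -4) - 468792 = (¼)*369*(-516 - 4) - 468792 = (¼)*369*(-520) - 468792 = -47970 - 468792 = -516762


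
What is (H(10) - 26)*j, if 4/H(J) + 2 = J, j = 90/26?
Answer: -2295/26 ≈ -88.269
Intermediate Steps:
j = 45/13 (j = 90*(1/26) = 45/13 ≈ 3.4615)
H(J) = 4/(-2 + J)
(H(10) - 26)*j = (4/(-2 + 10) - 26)*(45/13) = (4/8 - 26)*(45/13) = (4*(⅛) - 26)*(45/13) = (½ - 26)*(45/13) = -51/2*45/13 = -2295/26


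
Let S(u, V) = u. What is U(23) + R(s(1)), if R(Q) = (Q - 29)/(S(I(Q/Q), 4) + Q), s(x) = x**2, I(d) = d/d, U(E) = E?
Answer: 9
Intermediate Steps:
I(d) = 1
R(Q) = (-29 + Q)/(1 + Q) (R(Q) = (Q - 29)/(1 + Q) = (-29 + Q)/(1 + Q))
U(23) + R(s(1)) = 23 + (-29 + 1**2)/(1 + 1**2) = 23 + (-29 + 1)/(1 + 1) = 23 - 28/2 = 23 + (1/2)*(-28) = 23 - 14 = 9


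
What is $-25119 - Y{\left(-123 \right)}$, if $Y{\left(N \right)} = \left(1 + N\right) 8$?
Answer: $-24143$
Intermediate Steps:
$Y{\left(N \right)} = 8 + 8 N$
$-25119 - Y{\left(-123 \right)} = -25119 - \left(8 + 8 \left(-123\right)\right) = -25119 - \left(8 - 984\right) = -25119 - -976 = -25119 + 976 = -24143$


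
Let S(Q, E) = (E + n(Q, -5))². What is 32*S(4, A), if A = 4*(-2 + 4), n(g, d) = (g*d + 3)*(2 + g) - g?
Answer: 307328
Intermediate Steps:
n(g, d) = -g + (2 + g)*(3 + d*g) (n(g, d) = (d*g + 3)*(2 + g) - g = (3 + d*g)*(2 + g) - g = (2 + g)*(3 + d*g) - g = -g + (2 + g)*(3 + d*g))
A = 8 (A = 4*2 = 8)
S(Q, E) = (6 + E - 8*Q - 5*Q²)² (S(Q, E) = (E + (6 + 2*Q - 5*Q² + 2*(-5)*Q))² = (E + (6 + 2*Q - 5*Q² - 10*Q))² = (E + (6 - 8*Q - 5*Q²))² = (6 + E - 8*Q - 5*Q²)²)
32*S(4, A) = 32*(6 + 8 - 8*4 - 5*4²)² = 32*(6 + 8 - 32 - 5*16)² = 32*(6 + 8 - 32 - 80)² = 32*(-98)² = 32*9604 = 307328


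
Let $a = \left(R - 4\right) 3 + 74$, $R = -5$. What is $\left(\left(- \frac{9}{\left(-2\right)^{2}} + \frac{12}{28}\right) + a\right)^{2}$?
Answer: $\frac{1600225}{784} \approx 2041.1$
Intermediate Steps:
$a = 47$ ($a = \left(-5 - 4\right) 3 + 74 = \left(-9\right) 3 + 74 = -27 + 74 = 47$)
$\left(\left(- \frac{9}{\left(-2\right)^{2}} + \frac{12}{28}\right) + a\right)^{2} = \left(\left(- \frac{9}{\left(-2\right)^{2}} + \frac{12}{28}\right) + 47\right)^{2} = \left(\left(- \frac{9}{4} + 12 \cdot \frac{1}{28}\right) + 47\right)^{2} = \left(\left(\left(-9\right) \frac{1}{4} + \frac{3}{7}\right) + 47\right)^{2} = \left(\left(- \frac{9}{4} + \frac{3}{7}\right) + 47\right)^{2} = \left(- \frac{51}{28} + 47\right)^{2} = \left(\frac{1265}{28}\right)^{2} = \frac{1600225}{784}$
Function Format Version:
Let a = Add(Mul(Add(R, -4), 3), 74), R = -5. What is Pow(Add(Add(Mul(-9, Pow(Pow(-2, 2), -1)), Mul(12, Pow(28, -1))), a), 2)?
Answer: Rational(1600225, 784) ≈ 2041.1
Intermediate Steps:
a = 47 (a = Add(Mul(Add(-5, -4), 3), 74) = Add(Mul(-9, 3), 74) = Add(-27, 74) = 47)
Pow(Add(Add(Mul(-9, Pow(Pow(-2, 2), -1)), Mul(12, Pow(28, -1))), a), 2) = Pow(Add(Add(Mul(-9, Pow(Pow(-2, 2), -1)), Mul(12, Pow(28, -1))), 47), 2) = Pow(Add(Add(Mul(-9, Pow(4, -1)), Mul(12, Rational(1, 28))), 47), 2) = Pow(Add(Add(Mul(-9, Rational(1, 4)), Rational(3, 7)), 47), 2) = Pow(Add(Add(Rational(-9, 4), Rational(3, 7)), 47), 2) = Pow(Add(Rational(-51, 28), 47), 2) = Pow(Rational(1265, 28), 2) = Rational(1600225, 784)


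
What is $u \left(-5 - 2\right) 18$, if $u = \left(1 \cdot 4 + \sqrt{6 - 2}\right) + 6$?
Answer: $-1512$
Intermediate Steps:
$u = 12$ ($u = \left(4 + \sqrt{4}\right) + 6 = \left(4 + 2\right) + 6 = 6 + 6 = 12$)
$u \left(-5 - 2\right) 18 = 12 \left(-5 - 2\right) 18 = 12 \left(-7\right) 18 = \left(-84\right) 18 = -1512$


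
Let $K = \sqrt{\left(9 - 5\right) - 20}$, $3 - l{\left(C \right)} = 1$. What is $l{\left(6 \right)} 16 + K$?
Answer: $32 + 4 i \approx 32.0 + 4.0 i$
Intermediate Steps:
$l{\left(C \right)} = 2$ ($l{\left(C \right)} = 3 - 1 = 2$)
$K = 4 i$ ($K = \sqrt{\left(9 - 5\right) - 20} = \sqrt{4 - 20} = \sqrt{-16} = 4 i \approx 4.0 i$)
$l{\left(6 \right)} 16 + K = 2 \cdot 16 + 4 i = 32 + 4 i$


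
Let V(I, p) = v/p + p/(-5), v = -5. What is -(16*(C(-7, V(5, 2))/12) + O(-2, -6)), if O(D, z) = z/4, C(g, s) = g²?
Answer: -383/6 ≈ -63.833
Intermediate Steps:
V(I, p) = -5/p - p/5 (V(I, p) = -5/p + p/(-5) = -5/p + p*(-⅕) = -5/p - p/5)
O(D, z) = z/4 (O(D, z) = z*(¼) = z/4)
-(16*(C(-7, V(5, 2))/12) + O(-2, -6)) = -(16*((-7)²/12) + (¼)*(-6)) = -(16*(49*(1/12)) - 3/2) = -(16*(49/12) - 3/2) = -(196/3 - 3/2) = -1*383/6 = -383/6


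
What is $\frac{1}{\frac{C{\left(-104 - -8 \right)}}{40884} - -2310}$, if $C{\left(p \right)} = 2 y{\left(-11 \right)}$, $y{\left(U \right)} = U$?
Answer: $\frac{20442}{47221009} \approx 0.0004329$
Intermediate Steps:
$C{\left(p \right)} = -22$ ($C{\left(p \right)} = 2 \left(-11\right) = -22$)
$\frac{1}{\frac{C{\left(-104 - -8 \right)}}{40884} - -2310} = \frac{1}{- \frac{22}{40884} - -2310} = \frac{1}{\left(-22\right) \frac{1}{40884} + 2310} = \frac{1}{- \frac{11}{20442} + 2310} = \frac{1}{\frac{47221009}{20442}} = \frac{20442}{47221009}$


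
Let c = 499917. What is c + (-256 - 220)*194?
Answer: 407573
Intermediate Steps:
c + (-256 - 220)*194 = 499917 + (-256 - 220)*194 = 499917 - 476*194 = 499917 - 92344 = 407573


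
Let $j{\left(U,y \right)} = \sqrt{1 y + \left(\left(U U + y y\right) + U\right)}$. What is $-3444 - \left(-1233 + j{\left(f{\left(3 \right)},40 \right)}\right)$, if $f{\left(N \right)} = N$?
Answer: $-2211 - 2 \sqrt{413} \approx -2251.6$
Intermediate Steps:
$j{\left(U,y \right)} = \sqrt{U + y + U^{2} + y^{2}}$ ($j{\left(U,y \right)} = \sqrt{y + \left(\left(U^{2} + y^{2}\right) + U\right)} = \sqrt{y + \left(U + U^{2} + y^{2}\right)} = \sqrt{U + y + U^{2} + y^{2}}$)
$-3444 - \left(-1233 + j{\left(f{\left(3 \right)},40 \right)}\right) = -3444 + \left(1233 - \sqrt{3 + 40 + 3^{2} + 40^{2}}\right) = -3444 + \left(1233 - \sqrt{3 + 40 + 9 + 1600}\right) = -3444 + \left(1233 - \sqrt{1652}\right) = -3444 + \left(1233 - 2 \sqrt{413}\right) = -2211 - 2 \sqrt{413}$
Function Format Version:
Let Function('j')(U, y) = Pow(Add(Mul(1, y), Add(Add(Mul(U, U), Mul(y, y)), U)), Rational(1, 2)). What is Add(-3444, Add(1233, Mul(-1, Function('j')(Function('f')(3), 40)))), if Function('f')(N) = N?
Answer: Add(-2211, Mul(-2, Pow(413, Rational(1, 2)))) ≈ -2251.6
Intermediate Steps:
Function('j')(U, y) = Pow(Add(U, y, Pow(U, 2), Pow(y, 2)), Rational(1, 2)) (Function('j')(U, y) = Pow(Add(y, Add(Add(Pow(U, 2), Pow(y, 2)), U)), Rational(1, 2)) = Pow(Add(y, Add(U, Pow(U, 2), Pow(y, 2))), Rational(1, 2)) = Pow(Add(U, y, Pow(U, 2), Pow(y, 2)), Rational(1, 2)))
Add(-3444, Add(1233, Mul(-1, Function('j')(Function('f')(3), 40)))) = Add(-3444, Add(1233, Mul(-1, Pow(Add(3, 40, Pow(3, 2), Pow(40, 2)), Rational(1, 2))))) = Add(-3444, Add(1233, Mul(-1, Pow(Add(3, 40, 9, 1600), Rational(1, 2))))) = Add(-3444, Add(1233, Mul(-1, Pow(1652, Rational(1, 2))))) = Add(-3444, Add(1233, Mul(-1, Mul(2, Pow(413, Rational(1, 2)))))) = Add(-3444, Add(1233, Mul(-2, Pow(413, Rational(1, 2))))) = Add(-2211, Mul(-2, Pow(413, Rational(1, 2))))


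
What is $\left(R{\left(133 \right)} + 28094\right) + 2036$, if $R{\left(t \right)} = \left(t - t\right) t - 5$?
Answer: $30125$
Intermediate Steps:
$R{\left(t \right)} = -5$ ($R{\left(t \right)} = 0 t - 5 = 0 - 5 = -5$)
$\left(R{\left(133 \right)} + 28094\right) + 2036 = \left(-5 + 28094\right) + 2036 = 28089 + 2036 = 30125$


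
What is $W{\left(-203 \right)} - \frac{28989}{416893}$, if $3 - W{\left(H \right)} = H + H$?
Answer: $\frac{170480248}{416893} \approx 408.93$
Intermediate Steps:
$W{\left(H \right)} = 3 - 2 H$ ($W{\left(H \right)} = 3 - \left(H + H\right) = 3 - 2 H$)
$W{\left(-203 \right)} - \frac{28989}{416893} = \left(3 - -406\right) - \frac{28989}{416893} = \left(3 + 406\right) - \frac{28989}{416893} = 409 - \frac{28989}{416893} = \frac{170480248}{416893}$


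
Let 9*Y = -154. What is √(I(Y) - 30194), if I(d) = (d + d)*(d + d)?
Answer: 5*I*√94034/9 ≈ 170.36*I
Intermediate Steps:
Y = -154/9 (Y = (⅑)*(-154) = -154/9 ≈ -17.111)
I(d) = 4*d² (I(d) = (2*d)*(2*d) = 4*d²)
√(I(Y) - 30194) = √(4*(-154/9)² - 30194) = √(4*(23716/81) - 30194) = √(94864/81 - 30194) = √(-2350850/81) = 5*I*√94034/9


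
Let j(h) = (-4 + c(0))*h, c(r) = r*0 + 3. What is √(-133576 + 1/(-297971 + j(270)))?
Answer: I*√11881277184861897/298241 ≈ 365.48*I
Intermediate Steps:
c(r) = 3 (c(r) = 0 + 3 = 3)
j(h) = -h (j(h) = (-4 + 3)*h = -h)
√(-133576 + 1/(-297971 + j(270))) = √(-133576 + 1/(-297971 - 1*270)) = √(-133576 + 1/(-297971 - 270)) = √(-133576 + 1/(-298241)) = √(-133576 - 1/298241) = √(-39837839817/298241) = I*√11881277184861897/298241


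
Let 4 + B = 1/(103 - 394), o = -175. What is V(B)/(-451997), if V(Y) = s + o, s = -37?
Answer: 212/451997 ≈ 0.00046903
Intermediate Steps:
B = -1165/291 (B = -4 + 1/(103 - 394) = -4 + 1/(-291) = -4 - 1/291 = -1165/291 ≈ -4.0034)
V(Y) = -212 (V(Y) = -37 - 175 = -212)
V(B)/(-451997) = -212/(-451997) = -212*(-1/451997) = 212/451997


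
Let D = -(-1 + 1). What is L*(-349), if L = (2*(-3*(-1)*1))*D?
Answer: 0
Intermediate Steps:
D = 0 (D = -1*0 = 0)
L = 0 (L = (2*(-3*(-1)*1))*0 = (2*(3*1))*0 = (2*3)*0 = 6*0 = 0)
L*(-349) = 0*(-349) = 0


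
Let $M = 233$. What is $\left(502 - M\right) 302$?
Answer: $81238$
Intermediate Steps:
$\left(502 - M\right) 302 = \left(502 - 233\right) 302 = 269 \cdot 302 = 81238$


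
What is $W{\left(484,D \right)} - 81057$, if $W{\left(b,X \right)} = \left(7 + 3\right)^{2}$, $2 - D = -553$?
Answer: $-80957$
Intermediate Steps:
$D = 555$ ($D = 2 - -553 = 2 + 553 = 555$)
$W{\left(b,X \right)} = 100$ ($W{\left(b,X \right)} = 10^{2} = 100$)
$W{\left(484,D \right)} - 81057 = 100 - 81057 = -80957$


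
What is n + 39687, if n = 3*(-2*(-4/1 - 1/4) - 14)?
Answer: 79341/2 ≈ 39671.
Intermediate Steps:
n = -33/2 (n = 3*(-2*(-4*1 - 1*¼) - 14) = 3*(-2*(-4 - ¼) - 14) = 3*(-2*(-17/4) - 14) = 3*(17/2 - 14) = 3*(-11/2) = -33/2 ≈ -16.500)
n + 39687 = -33/2 + 39687 = 79341/2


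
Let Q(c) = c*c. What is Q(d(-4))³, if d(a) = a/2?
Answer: 64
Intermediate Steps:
d(a) = a/2 (d(a) = a*(½) = a/2)
Q(c) = c²
Q(d(-4))³ = (((½)*(-4))²)³ = ((-2)²)³ = 4³ = 64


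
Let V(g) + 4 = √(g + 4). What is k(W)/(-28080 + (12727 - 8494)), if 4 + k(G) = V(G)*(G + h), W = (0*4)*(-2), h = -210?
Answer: -416/23847 ≈ -0.017445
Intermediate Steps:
V(g) = -4 + √(4 + g) (V(g) = -4 + √(g + 4) = -4 + √(4 + g))
W = 0 (W = 0*(-2) = 0)
k(G) = -4 + (-210 + G)*(-4 + √(4 + G)) (k(G) = -4 + (-4 + √(4 + G))*(G - 210) = -4 + (-4 + √(4 + G))*(-210 + G) = -4 + (-210 + G)*(-4 + √(4 + G)))
k(W)/(-28080 + (12727 - 8494)) = (836 - 210*√(4 + 0) + 0*(-4 + √(4 + 0)))/(-28080 + (12727 - 8494)) = (836 - 210*√4 + 0*(-4 + √4))/(-28080 + 4233) = (836 - 210*2 + 0*(-4 + 2))/(-23847) = (836 - 420 + 0*(-2))*(-1/23847) = (836 - 420 + 0)*(-1/23847) = 416*(-1/23847) = -416/23847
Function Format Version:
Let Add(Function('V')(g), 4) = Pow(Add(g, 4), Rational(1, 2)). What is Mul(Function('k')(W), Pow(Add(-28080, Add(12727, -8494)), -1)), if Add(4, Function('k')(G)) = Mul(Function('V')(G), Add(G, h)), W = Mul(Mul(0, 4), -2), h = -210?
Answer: Rational(-416, 23847) ≈ -0.017445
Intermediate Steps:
Function('V')(g) = Add(-4, Pow(Add(4, g), Rational(1, 2))) (Function('V')(g) = Add(-4, Pow(Add(g, 4), Rational(1, 2))) = Add(-4, Pow(Add(4, g), Rational(1, 2))))
W = 0 (W = Mul(0, -2) = 0)
Function('k')(G) = Add(-4, Mul(Add(-210, G), Add(-4, Pow(Add(4, G), Rational(1, 2))))) (Function('k')(G) = Add(-4, Mul(Add(-4, Pow(Add(4, G), Rational(1, 2))), Add(G, -210))) = Add(-4, Mul(Add(-4, Pow(Add(4, G), Rational(1, 2))), Add(-210, G))) = Add(-4, Mul(Add(-210, G), Add(-4, Pow(Add(4, G), Rational(1, 2))))))
Mul(Function('k')(W), Pow(Add(-28080, Add(12727, -8494)), -1)) = Mul(Add(836, Mul(-210, Pow(Add(4, 0), Rational(1, 2))), Mul(0, Add(-4, Pow(Add(4, 0), Rational(1, 2))))), Pow(Add(-28080, Add(12727, -8494)), -1)) = Mul(Add(836, Mul(-210, Pow(4, Rational(1, 2))), Mul(0, Add(-4, Pow(4, Rational(1, 2))))), Pow(Add(-28080, 4233), -1)) = Mul(Add(836, Mul(-210, 2), Mul(0, Add(-4, 2))), Pow(-23847, -1)) = Mul(Add(836, -420, Mul(0, -2)), Rational(-1, 23847)) = Mul(Add(836, -420, 0), Rational(-1, 23847)) = Mul(416, Rational(-1, 23847)) = Rational(-416, 23847)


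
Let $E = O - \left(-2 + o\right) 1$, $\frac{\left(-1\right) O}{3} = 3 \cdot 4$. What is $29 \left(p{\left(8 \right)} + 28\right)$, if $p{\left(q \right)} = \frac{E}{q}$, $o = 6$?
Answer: $667$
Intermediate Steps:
$O = -36$ ($O = - 3 \cdot 3 \cdot 4 = \left(-3\right) 12 = -36$)
$E = -40$ ($E = -36 - \left(-2 + 6\right) 1 = -36 - 4 \cdot 1 = -36 - 4 = -40$)
$p{\left(q \right)} = - \frac{40}{q}$
$29 \left(p{\left(8 \right)} + 28\right) = 29 \left(- \frac{40}{8} + 28\right) = 29 \left(\left(-40\right) \frac{1}{8} + 28\right) = 29 \left(-5 + 28\right) = 29 \cdot 23 = 667$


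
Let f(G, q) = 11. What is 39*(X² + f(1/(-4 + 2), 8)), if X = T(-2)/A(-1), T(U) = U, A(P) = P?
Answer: 585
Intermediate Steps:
X = 2 (X = -2/(-1) = -2*(-1) = 2)
39*(X² + f(1/(-4 + 2), 8)) = 39*(2² + 11) = 39*(4 + 11) = 39*15 = 585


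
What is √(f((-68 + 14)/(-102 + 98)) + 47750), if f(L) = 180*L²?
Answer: √80555 ≈ 283.82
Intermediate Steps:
√(f((-68 + 14)/(-102 + 98)) + 47750) = √(180*((-68 + 14)/(-102 + 98))² + 47750) = √(180*(-54/(-4))² + 47750) = √(180*(-54*(-¼))² + 47750) = √(180*(27/2)² + 47750) = √(180*(729/4) + 47750) = √(32805 + 47750) = √80555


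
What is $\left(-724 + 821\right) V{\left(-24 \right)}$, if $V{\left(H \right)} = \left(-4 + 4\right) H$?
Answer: $0$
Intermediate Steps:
$V{\left(H \right)} = 0$ ($V{\left(H \right)} = 0 H = 0$)
$\left(-724 + 821\right) V{\left(-24 \right)} = \left(-724 + 821\right) 0 = 97 \cdot 0 = 0$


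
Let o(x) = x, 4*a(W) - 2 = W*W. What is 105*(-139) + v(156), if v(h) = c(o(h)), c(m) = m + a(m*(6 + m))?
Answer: 319308115/2 ≈ 1.5965e+8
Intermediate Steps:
a(W) = 1/2 + W**2/4 (a(W) = 1/2 + (W*W)/4 = 1/2 + W**2/4)
c(m) = 1/2 + m + m**2*(6 + m)**2/4 (c(m) = m + (1/2 + (m*(6 + m))**2/4) = m + (1/2 + (m**2*(6 + m)**2)/4) = m + (1/2 + m**2*(6 + m)**2/4) = 1/2 + m + m**2*(6 + m)**2/4)
v(h) = 1/2 + h + h**2*(6 + h)**2/4
105*(-139) + v(156) = 105*(-139) + (1/2 + 156 + (1/4)*156**2*(6 + 156)**2) = -14595 + (1/2 + 156 + (1/4)*24336*162**2) = -14595 + (1/2 + 156 + (1/4)*24336*26244) = -14595 + (1/2 + 156 + 159668496) = -14595 + 319337305/2 = 319308115/2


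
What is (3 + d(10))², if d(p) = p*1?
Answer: 169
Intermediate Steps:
d(p) = p
(3 + d(10))² = (3 + 10)² = 13² = 169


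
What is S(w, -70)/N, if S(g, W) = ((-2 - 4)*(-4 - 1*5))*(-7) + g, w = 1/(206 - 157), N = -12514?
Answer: 18521/613186 ≈ 0.030205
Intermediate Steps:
w = 1/49 ≈ 0.020408
S(g, W) = -378 + g (S(g, W) = -6*(-4 - 5)*(-7) + g = -6*(-9)*(-7) + g = 54*(-7) + g = -378 + g)
S(w, -70)/N = (-378 + 1/49)/(-12514) = -18521/49*(-1/12514) = 18521/613186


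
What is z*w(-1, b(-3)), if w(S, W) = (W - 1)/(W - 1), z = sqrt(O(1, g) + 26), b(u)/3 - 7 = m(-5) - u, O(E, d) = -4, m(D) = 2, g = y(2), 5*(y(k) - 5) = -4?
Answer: sqrt(22) ≈ 4.6904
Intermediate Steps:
y(k) = 21/5 (y(k) = 5 + (1/5)*(-4) = 5 - 4/5 = 21/5)
g = 21/5 ≈ 4.2000
b(u) = 27 - 3*u (b(u) = 21 + 3*(2 - u) = 21 + (6 - 3*u) = 27 - 3*u)
z = sqrt(22) (z = sqrt(-4 + 26) = sqrt(22) ≈ 4.6904)
w(S, W) = 1 (w(S, W) = (-1 + W)/(-1 + W) = 1)
z*w(-1, b(-3)) = sqrt(22)*1 = sqrt(22)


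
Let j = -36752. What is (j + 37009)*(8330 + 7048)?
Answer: 3952146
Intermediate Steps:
(j + 37009)*(8330 + 7048) = (-36752 + 37009)*(8330 + 7048) = 257*15378 = 3952146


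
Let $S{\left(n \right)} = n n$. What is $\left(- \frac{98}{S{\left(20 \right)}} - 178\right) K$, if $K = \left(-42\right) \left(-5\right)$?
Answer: $- \frac{748629}{20} \approx -37431.0$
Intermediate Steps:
$S{\left(n \right)} = n^{2}$
$K = 210$
$\left(- \frac{98}{S{\left(20 \right)}} - 178\right) K = \left(- \frac{98}{20^{2}} - 178\right) 210 = \left(- \frac{98}{400} - 178\right) 210 = \left(\left(-98\right) \frac{1}{400} - 178\right) 210 = \left(- \frac{49}{200} - 178\right) 210 = \left(- \frac{35649}{200}\right) 210 = - \frac{748629}{20}$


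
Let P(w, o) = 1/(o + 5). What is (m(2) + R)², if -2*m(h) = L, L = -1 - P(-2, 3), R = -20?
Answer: 96721/256 ≈ 377.82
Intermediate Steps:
P(w, o) = 1/(5 + o)
L = -9/8 (L = -1 - 1/(5 + 3) = -1 - 1/8 = -1 - 1*⅛ = -1 - ⅛ = -9/8 ≈ -1.1250)
m(h) = 9/16 (m(h) = -½*(-9/8) = 9/16)
(m(2) + R)² = (9/16 - 20)² = (-311/16)² = 96721/256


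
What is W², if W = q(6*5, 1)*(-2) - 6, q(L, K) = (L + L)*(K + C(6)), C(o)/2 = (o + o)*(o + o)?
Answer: 1203118596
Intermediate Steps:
C(o) = 8*o² (C(o) = 2*((o + o)*(o + o)) = 2*((2*o)*(2*o)) = 2*(4*o²) = 8*o²)
q(L, K) = 2*L*(288 + K) (q(L, K) = (L + L)*(K + 8*6²) = (2*L)*(K + 8*36) = (2*L)*(K + 288) = (2*L)*(288 + K) = 2*L*(288 + K))
W = -34686 (W = (2*(6*5)*(288 + 1))*(-2) - 6 = (2*30*289)*(-2) - 6 = 17340*(-2) - 6 = -34680 - 6 = -34686)
W² = (-34686)² = 1203118596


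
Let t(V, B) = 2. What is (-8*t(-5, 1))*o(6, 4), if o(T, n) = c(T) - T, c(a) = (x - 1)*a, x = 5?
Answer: -288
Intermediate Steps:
c(a) = 4*a (c(a) = (5 - 1)*a = 4*a)
o(T, n) = 3*T (o(T, n) = 4*T - T = 3*T)
(-8*t(-5, 1))*o(6, 4) = (-8*2)*(3*6) = -16*18 = -288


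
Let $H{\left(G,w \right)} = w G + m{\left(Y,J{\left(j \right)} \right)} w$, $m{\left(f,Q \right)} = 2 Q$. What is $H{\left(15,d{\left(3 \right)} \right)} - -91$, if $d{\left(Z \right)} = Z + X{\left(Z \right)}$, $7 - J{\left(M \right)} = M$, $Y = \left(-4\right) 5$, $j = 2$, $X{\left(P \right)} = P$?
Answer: $241$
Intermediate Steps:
$Y = -20$
$J{\left(M \right)} = 7 - M$
$d{\left(Z \right)} = 2 Z$ ($d{\left(Z \right)} = Z + Z = 2 Z$)
$H{\left(G,w \right)} = 10 w + G w$ ($H{\left(G,w \right)} = w G + 2 \left(7 - 2\right) w = G w + 2 \left(7 - 2\right) w = G w + 2 \cdot 5 w = G w + 10 w = 10 w + G w$)
$H{\left(15,d{\left(3 \right)} \right)} - -91 = 2 \cdot 3 \left(10 + 15\right) - -91 = 6 \cdot 25 + 91 = 150 + 91 = 241$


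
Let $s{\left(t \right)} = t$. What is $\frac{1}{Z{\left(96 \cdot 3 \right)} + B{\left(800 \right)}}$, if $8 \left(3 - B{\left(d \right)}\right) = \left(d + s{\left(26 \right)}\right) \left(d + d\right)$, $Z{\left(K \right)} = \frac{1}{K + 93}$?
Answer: $- \frac{381}{62940056} \approx -6.0534 \cdot 10^{-6}$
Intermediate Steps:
$Z{\left(K \right)} = \frac{1}{93 + K}$
$B{\left(d \right)} = 3 - \frac{d \left(26 + d\right)}{4}$ ($B{\left(d \right)} = 3 - \frac{\left(d + 26\right) \left(d + d\right)}{8} = 3 - \frac{\left(26 + d\right) 2 d}{8} = 3 - \frac{2 d \left(26 + d\right)}{8} = 3 - \frac{d \left(26 + d\right)}{4}$)
$\frac{1}{Z{\left(96 \cdot 3 \right)} + B{\left(800 \right)}} = \frac{1}{\frac{1}{93 + 96 \cdot 3} - \left(5197 + 160000\right)} = \frac{1}{\frac{1}{93 + 288} - 165197} = \frac{1}{\frac{1}{381} - 165197} = \frac{1}{- \frac{62940056}{381}} = - \frac{381}{62940056}$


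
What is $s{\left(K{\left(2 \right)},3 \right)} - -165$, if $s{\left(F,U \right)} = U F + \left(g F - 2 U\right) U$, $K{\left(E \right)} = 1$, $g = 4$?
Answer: $162$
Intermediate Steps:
$s{\left(F,U \right)} = F U + U \left(- 2 U + 4 F\right)$ ($s{\left(F,U \right)} = U F + \left(4 F - 2 U\right) U = F U + \left(- 2 U + 4 F\right) U = F U + U \left(- 2 U + 4 F\right)$)
$s{\left(K{\left(2 \right)},3 \right)} - -165 = 3 \left(\left(-2\right) 3 + 5 \cdot 1\right) - -165 = 3 \left(-6 + 5\right) + 165 = 3 \left(-1\right) + 165 = -3 + 165 = 162$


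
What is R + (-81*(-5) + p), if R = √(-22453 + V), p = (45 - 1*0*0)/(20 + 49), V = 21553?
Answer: 9330/23 + 30*I ≈ 405.65 + 30.0*I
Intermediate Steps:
p = 15/23 (p = (45 + 0*0)/69 = (45 + 0)*(1/69) = 45*(1/69) = 15/23 ≈ 0.65217)
R = 30*I (R = √(-22453 + 21553) = √(-900) = 30*I ≈ 30.0*I)
R + (-81*(-5) + p) = 30*I + (-81*(-5) + 15/23) = 30*I + (405 + 15/23) = 30*I + 9330/23 = 9330/23 + 30*I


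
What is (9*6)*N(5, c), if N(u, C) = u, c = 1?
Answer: 270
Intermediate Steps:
(9*6)*N(5, c) = (9*6)*5 = 54*5 = 270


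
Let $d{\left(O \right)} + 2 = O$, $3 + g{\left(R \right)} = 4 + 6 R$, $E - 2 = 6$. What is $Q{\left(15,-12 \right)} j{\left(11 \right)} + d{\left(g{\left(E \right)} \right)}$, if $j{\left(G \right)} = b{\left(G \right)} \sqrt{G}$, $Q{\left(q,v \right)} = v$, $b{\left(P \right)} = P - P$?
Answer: $47$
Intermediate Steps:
$b{\left(P \right)} = 0$
$E = 8$ ($E = 2 + 6 = 8$)
$g{\left(R \right)} = 1 + 6 R$ ($g{\left(R \right)} = -3 + \left(4 + 6 R\right) = 1 + 6 R$)
$d{\left(O \right)} = -2 + O$
$j{\left(G \right)} = 0$ ($j{\left(G \right)} = 0 \sqrt{G} = 0$)
$Q{\left(15,-12 \right)} j{\left(11 \right)} + d{\left(g{\left(E \right)} \right)} = \left(-12\right) 0 + \left(-2 + \left(1 + 6 \cdot 8\right)\right) = 0 + \left(-2 + \left(1 + 48\right)\right) = 0 + \left(-2 + 49\right) = 0 + 47 = 47$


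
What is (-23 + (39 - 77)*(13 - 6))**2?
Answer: 83521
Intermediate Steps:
(-23 + (39 - 77)*(13 - 6))**2 = (-23 - 38*7)**2 = (-23 - 266)**2 = (-289)**2 = 83521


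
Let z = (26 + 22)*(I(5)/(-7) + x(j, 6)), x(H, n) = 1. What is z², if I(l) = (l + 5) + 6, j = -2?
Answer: 186624/49 ≈ 3808.7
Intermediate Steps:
I(l) = 11 + l (I(l) = (5 + l) + 6 = 11 + l)
z = -432/7 (z = (26 + 22)*((11 + 5)/(-7) + 1) = 48*(16*(-⅐) + 1) = 48*(-16/7 + 1) = 48*(-9/7) = -432/7 ≈ -61.714)
z² = (-432/7)² = 186624/49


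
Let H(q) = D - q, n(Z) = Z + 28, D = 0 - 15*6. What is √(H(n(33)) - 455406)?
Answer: I*√455557 ≈ 674.95*I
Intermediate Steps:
D = -90 (D = 0 - 90 = -90)
n(Z) = 28 + Z
H(q) = -90 - q
√(H(n(33)) - 455406) = √((-90 - (28 + 33)) - 455406) = √((-90 - 1*61) - 455406) = √((-90 - 61) - 455406) = √(-151 - 455406) = √(-455557) = I*√455557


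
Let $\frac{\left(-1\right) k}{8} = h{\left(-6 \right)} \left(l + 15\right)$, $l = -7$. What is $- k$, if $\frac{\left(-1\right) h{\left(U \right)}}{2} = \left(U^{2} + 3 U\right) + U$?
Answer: $-1536$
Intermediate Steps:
$h{\left(U \right)} = - 8 U - 2 U^{2}$ ($h{\left(U \right)} = - 2 \left(\left(U^{2} + 3 U\right) + U\right) = - 2 \left(U^{2} + 4 U\right) = - 8 U - 2 U^{2}$)
$k = 1536$ ($k = - 8 \left(-2\right) \left(-6\right) \left(4 - 6\right) \left(-7 + 15\right) = - 8 \left(-2\right) \left(-6\right) \left(-2\right) 8 = - 8 \left(\left(-24\right) 8\right) = \left(-8\right) \left(-192\right) = 1536$)
$- k = \left(-1\right) 1536 = -1536$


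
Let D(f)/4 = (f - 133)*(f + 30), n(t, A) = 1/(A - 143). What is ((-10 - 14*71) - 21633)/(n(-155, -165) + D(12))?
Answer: 6972196/6261025 ≈ 1.1136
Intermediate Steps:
n(t, A) = 1/(-143 + A)
D(f) = 4*(-133 + f)*(30 + f) (D(f) = 4*((f - 133)*(f + 30)) = 4*((-133 + f)*(30 + f)) = 4*(-133 + f)*(30 + f))
((-10 - 14*71) - 21633)/(n(-155, -165) + D(12)) = ((-10 - 14*71) - 21633)/(1/(-143 - 165) + (-15960 - 412*12 + 4*12²)) = ((-10 - 994) - 21633)/(1/(-308) + (-15960 - 4944 + 4*144)) = (-1004 - 21633)/(-1/308 + (-15960 - 4944 + 576)) = -22637/(-1/308 - 20328) = -22637/(-6261025/308) = -22637*(-308/6261025) = 6972196/6261025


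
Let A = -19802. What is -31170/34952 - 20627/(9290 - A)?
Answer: -50867267/31775737 ≈ -1.6008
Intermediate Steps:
-31170/34952 - 20627/(9290 - A) = -31170/34952 - 20627/(9290 - 1*(-19802)) = -31170*1/34952 - 20627/(9290 + 19802) = -15585/17476 - 20627/29092 = -50867267/31775737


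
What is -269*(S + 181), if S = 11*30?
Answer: -137459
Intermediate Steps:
S = 330
-269*(S + 181) = -269*(330 + 181) = -269*511 = -137459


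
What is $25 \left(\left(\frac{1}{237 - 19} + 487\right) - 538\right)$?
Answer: $- \frac{277925}{218} \approx -1274.9$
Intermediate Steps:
$25 \left(\left(\frac{1}{237 - 19} + 487\right) - 538\right) = 25 \left(\left(\frac{1}{218} + 487\right) - 538\right) = 25 \left(\frac{106167}{218} - 538\right) = 25 \left(- \frac{11117}{218}\right) = - \frac{277925}{218}$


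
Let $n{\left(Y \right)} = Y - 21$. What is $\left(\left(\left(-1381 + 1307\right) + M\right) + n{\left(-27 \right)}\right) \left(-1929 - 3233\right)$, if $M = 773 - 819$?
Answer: $867216$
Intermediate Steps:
$M = -46$ ($M = 773 - 819 = -46$)
$n{\left(Y \right)} = -21 + Y$ ($n{\left(Y \right)} = Y - 21 = -21 + Y$)
$\left(\left(\left(-1381 + 1307\right) + M\right) + n{\left(-27 \right)}\right) \left(-1929 - 3233\right) = \left(\left(\left(-1381 + 1307\right) - 46\right) - 48\right) \left(-1929 - 3233\right) = \left(\left(-74 - 46\right) - 48\right) \left(-5162\right) = \left(-120 - 48\right) \left(-5162\right) = \left(-168\right) \left(-5162\right) = 867216$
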